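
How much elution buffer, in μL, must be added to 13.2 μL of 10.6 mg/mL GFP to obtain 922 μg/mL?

922 μg/mL = 0.922 mg/mL.
V₂ = C₁V₁/C₂ = 10.6 × 13.2 / 0.922 = 152 μL.
Diluent to add = V₂ − V₁ = 152 − 13.2 = 139 μL.

139 μL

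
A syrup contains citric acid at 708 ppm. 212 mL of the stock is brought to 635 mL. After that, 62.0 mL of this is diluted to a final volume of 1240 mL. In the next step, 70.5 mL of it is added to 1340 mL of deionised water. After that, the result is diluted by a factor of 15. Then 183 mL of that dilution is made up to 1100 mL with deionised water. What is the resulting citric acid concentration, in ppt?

6550 ppt

Overall dilution factor = 2.995 × 20 × 20.01 × 15 × 6.011 = 1.08 × 10⁵.
708 ppm / 1.08 × 10⁵ = 6.55 × 10⁻³ ppm = 6550 ppt.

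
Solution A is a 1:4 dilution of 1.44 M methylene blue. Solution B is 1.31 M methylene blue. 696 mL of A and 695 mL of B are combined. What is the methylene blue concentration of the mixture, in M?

C_A = 1.44 M / 4 = 0.360 M.
C_mix = (C_A·V_A + C_B·V_B)/(V_A + V_B) = (0.360×696 + 1.31×695) / 1391 = 0.835 M.

0.835 M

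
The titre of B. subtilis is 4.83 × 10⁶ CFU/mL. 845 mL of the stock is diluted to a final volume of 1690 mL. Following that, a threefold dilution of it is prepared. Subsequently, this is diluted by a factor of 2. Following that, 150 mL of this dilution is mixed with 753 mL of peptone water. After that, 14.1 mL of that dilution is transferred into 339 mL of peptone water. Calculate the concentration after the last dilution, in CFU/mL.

2670 CFU/mL

Overall dilution factor = 2 × 3 × 2 × 6.020 × 25.04 = 1809.
4.83 × 10⁶ CFU/mL / 1809 = 2670 CFU/mL.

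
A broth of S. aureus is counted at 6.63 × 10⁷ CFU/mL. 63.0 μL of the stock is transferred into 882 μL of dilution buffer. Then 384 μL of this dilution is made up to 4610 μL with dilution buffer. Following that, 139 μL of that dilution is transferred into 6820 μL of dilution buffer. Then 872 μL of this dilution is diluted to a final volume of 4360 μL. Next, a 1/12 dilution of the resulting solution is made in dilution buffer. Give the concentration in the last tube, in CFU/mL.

Overall dilution factor = 15 × 12.01 × 50.06 × 5 × 12 = 5.41 × 10⁵.
6.63 × 10⁷ CFU/mL / 5.41 × 10⁵ = 123 CFU/mL.

123 CFU/mL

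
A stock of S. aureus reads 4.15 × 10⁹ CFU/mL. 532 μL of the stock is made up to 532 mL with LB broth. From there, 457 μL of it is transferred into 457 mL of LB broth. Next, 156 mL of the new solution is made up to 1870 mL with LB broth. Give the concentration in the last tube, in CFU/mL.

346 CFU/mL

Overall dilution factor = 1000 × 1001 × 11.99 = 1.20 × 10⁷.
4.15 × 10⁹ CFU/mL / 1.20 × 10⁷ = 346 CFU/mL.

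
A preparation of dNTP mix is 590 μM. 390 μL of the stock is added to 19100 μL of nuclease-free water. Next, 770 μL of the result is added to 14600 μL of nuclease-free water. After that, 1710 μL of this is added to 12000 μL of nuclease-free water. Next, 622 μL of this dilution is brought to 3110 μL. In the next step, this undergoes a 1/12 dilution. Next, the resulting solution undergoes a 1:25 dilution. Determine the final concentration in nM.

Overall dilution factor = 49.97 × 19.96 × 8.018 × 5 × 12 × 25 = 1.20 × 10⁷.
590 μM / 1.20 × 10⁷ = 4.92 × 10⁻⁵ μM = 0.0492 nM.

0.0492 nM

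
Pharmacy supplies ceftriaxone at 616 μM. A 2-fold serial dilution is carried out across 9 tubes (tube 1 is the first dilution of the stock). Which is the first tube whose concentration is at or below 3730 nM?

tube 8

Tube n has concentration 616 μM / 2ⁿ.
Need 2ⁿ ≥ 616 μM / 3730 nM = 165, so n ≥ 7.37.
First such tube: n = 8.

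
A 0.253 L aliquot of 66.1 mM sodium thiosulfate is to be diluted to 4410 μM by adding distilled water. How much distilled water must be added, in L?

4410 μM = 4.41 mM.
V₂ = C₁V₁/C₂ = 66.1 × 0.253 / 4.41 = 3.79 L.
Diluent to add = V₂ − V₁ = 3.79 − 0.253 = 3.54 L.

3.54 L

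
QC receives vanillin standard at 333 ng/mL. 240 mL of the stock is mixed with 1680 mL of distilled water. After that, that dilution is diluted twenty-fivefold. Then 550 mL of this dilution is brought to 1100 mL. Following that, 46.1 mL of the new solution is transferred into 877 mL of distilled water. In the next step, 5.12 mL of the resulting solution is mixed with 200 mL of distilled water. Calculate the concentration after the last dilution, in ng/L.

Overall dilution factor = 8 × 25 × 2 × 20.02 × 40.06 = 3.21 × 10⁵.
333 ng/mL / 3.21 × 10⁵ = 1.04 × 10⁻³ ng/mL = 1.04 ng/L.

1.04 ng/L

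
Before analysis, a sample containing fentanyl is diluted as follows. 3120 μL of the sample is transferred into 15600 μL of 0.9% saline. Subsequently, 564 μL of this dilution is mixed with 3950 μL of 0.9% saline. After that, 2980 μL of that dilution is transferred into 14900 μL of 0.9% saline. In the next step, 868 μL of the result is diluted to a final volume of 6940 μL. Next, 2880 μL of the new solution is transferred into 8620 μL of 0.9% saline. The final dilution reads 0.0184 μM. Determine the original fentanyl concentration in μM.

Overall dilution factor = 6 × 8.004 × 6 × 7.995 × 3.993 = 9199.
Original = 0.0184 μM × 9199 = 169 μM.

169 μM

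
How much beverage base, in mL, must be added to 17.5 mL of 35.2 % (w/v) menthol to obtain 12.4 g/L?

479 mL

12.4 g/L = 1.24 % (w/v).
V₂ = C₁V₁/C₂ = 35.2 × 17.5 / 1.24 = 497 mL.
Diluent to add = V₂ − V₁ = 497 − 17.5 = 479 mL.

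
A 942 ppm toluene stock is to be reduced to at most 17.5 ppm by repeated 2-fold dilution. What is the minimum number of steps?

Need 2ⁿ ≥ 53.8, so n ≥ log(53.8)/log(2) = 5.75.
Minimum whole steps: n = 6.

6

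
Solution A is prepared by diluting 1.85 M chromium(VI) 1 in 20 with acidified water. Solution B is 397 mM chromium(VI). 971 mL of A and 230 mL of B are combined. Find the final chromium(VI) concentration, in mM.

C_A = 1.85 M / 20 = 0.0925 M.
C_B = 397 mM = 0.397 M.
C_mix = (C_A·V_A + C_B·V_B)/(V_A + V_B) = (0.0925×971 + 0.397×230) / 1201 = 0.151 M = 151 mM.

151 mM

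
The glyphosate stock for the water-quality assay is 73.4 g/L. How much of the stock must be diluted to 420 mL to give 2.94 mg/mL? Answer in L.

2.94 mg/mL = 2.94 g/L.
V₁ = C₂V₂/C₁ = 2.94 × 420 / 73.4 = 16.8 mL = 0.0168 L.

0.0168 L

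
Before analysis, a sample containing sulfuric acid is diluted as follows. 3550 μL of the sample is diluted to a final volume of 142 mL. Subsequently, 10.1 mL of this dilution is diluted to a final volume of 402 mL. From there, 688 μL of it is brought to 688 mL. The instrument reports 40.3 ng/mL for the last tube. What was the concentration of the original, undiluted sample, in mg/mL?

Overall dilution factor = 40 × 39.80 × 1000 = 1.59 × 10⁶.
Original = 40.3 ng/mL × 1.59 × 10⁶ = 6.42 × 10⁷ ng/mL = 64.2 mg/mL.

64.2 mg/mL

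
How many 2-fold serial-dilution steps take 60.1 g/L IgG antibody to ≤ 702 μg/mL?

7

Need 2ⁿ ≥ 85.6, so n ≥ log(85.6)/log(2) = 6.42.
Minimum whole steps: n = 7.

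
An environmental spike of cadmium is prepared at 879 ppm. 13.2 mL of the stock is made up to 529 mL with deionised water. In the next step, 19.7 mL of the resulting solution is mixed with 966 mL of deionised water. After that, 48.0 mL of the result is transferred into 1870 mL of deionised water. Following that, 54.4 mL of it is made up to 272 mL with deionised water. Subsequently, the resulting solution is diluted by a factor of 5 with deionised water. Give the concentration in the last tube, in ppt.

Overall dilution factor = 40.08 × 50.04 × 39.96 × 5 × 5 = 2.00 × 10⁶.
879 ppm / 2.00 × 10⁶ = 4.39 × 10⁻⁴ ppm = 439 ppt.

439 ppt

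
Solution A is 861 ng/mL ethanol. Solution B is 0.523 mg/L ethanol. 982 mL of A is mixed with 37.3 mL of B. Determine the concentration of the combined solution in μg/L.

849 μg/L

C_B = 0.523 mg/L = 523 ng/mL.
C_mix = (C_A·V_A + C_B·V_B)/(V_A + V_B) = (861×982 + 523×37.3) / 1019 = 849 ng/mL = 849 μg/L.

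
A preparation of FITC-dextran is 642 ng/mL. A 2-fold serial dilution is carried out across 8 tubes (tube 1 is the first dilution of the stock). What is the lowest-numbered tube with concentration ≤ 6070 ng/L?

Tube n has concentration 642 ng/mL / 2ⁿ.
Need 2ⁿ ≥ 642 ng/mL / 6070 ng/L = 106, so n ≥ 6.72.
First such tube: n = 7.

tube 7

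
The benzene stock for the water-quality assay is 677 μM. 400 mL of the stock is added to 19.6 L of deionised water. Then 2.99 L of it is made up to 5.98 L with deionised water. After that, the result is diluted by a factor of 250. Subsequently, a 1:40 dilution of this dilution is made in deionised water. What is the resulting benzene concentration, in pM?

677 pM

Overall dilution factor = 50 × 2 × 250 × 40 = 1.00 × 10⁶.
677 μM / 1.00 × 10⁶ = 6.77 × 10⁻⁴ μM = 677 pM.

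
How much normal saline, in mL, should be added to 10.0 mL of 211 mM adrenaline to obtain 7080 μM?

288 mL

7080 μM = 7.08 mM.
V₂ = C₁V₁/C₂ = 211 × 10.0 / 7.08 = 298 mL.
Diluent to add = V₂ − V₁ = 298 − 10.0 = 288 mL.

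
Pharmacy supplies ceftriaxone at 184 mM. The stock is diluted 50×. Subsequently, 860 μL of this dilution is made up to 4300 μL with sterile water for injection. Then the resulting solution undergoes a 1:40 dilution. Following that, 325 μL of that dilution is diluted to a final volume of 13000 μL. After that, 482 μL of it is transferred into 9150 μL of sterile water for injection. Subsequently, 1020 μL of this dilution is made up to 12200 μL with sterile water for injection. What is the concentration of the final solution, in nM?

Overall dilution factor = 50 × 5 × 40 × 40 × 19.98 × 11.96 = 9.56 × 10⁷.
184 mM / 9.56 × 10⁷ = 1.92 × 10⁻⁶ mM = 1.92 nM.

1.92 nM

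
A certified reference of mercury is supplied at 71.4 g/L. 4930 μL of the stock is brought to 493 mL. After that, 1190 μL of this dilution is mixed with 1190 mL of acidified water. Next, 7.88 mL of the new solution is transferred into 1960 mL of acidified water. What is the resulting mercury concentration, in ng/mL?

Overall dilution factor = 100 × 1001 × 249.7 = 2.50 × 10⁷.
71.4 g/L / 2.50 × 10⁷ = 2.86 × 10⁻⁶ g/L = 2.86 ng/mL.

2.86 ng/mL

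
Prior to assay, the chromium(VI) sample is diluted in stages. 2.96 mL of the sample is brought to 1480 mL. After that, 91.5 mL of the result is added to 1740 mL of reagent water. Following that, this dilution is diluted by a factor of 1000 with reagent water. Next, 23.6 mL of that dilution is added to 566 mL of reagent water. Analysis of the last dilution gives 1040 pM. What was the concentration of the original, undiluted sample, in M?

Overall dilution factor = 500 × 20.02 × 1000 × 24.98 = 2.50 × 10⁸.
Original = 1040 pM × 2.50 × 10⁸ = 2.60 × 10¹¹ pM = 0.260 M.

0.260 M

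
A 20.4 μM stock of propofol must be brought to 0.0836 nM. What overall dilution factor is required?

2.44 × 10⁵

Factor = C₀/C_target = 20.4 μM / 0.0836 nM = 2.44 × 10⁵.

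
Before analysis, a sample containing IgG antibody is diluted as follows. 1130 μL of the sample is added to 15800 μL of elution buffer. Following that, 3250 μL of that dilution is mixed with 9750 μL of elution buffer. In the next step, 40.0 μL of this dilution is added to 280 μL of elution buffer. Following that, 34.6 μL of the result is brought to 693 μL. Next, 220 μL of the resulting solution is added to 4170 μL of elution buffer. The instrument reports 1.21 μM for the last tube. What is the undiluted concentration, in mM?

Overall dilution factor = 14.98 × 4 × 8 × 20.03 × 19.95 = 1.92 × 10⁵.
Original = 1.21 μM × 1.92 × 10⁵ = 2.32 × 10⁵ μM = 232 mM.

232 mM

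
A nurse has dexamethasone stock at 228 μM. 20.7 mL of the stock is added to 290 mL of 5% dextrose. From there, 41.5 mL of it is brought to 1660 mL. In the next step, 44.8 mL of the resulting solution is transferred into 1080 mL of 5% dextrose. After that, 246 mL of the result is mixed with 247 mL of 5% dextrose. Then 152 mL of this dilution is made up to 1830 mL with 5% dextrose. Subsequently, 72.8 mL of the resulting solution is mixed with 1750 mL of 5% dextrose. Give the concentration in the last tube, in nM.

Overall dilution factor = 15.01 × 40 × 25.11 × 2.004 × 12.04 × 25.04 = 9.11 × 10⁶.
228 μM / 9.11 × 10⁶ = 2.50 × 10⁻⁵ μM = 0.0250 nM.

0.0250 nM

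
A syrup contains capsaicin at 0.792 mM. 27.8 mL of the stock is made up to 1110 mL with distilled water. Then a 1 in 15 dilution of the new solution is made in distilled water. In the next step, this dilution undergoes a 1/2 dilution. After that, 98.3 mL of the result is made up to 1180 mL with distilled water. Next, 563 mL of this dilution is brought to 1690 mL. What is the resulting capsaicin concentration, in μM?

Overall dilution factor = 39.93 × 15 × 2 × 12.00 × 3.002 = 4.32 × 10⁴.
0.792 mM / 4.32 × 10⁴ = 1.83 × 10⁻⁵ mM = 0.0183 μM.

0.0183 μM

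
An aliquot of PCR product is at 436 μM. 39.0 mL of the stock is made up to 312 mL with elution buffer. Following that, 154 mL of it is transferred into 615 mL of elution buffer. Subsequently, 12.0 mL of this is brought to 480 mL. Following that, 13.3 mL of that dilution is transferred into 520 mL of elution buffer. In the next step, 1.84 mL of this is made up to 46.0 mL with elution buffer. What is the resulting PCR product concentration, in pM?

Overall dilution factor = 8 × 4.994 × 40 × 40.10 × 25 = 1.60 × 10⁶.
436 μM / 1.60 × 10⁶ = 2.72 × 10⁻⁴ μM = 272 pM.

272 pM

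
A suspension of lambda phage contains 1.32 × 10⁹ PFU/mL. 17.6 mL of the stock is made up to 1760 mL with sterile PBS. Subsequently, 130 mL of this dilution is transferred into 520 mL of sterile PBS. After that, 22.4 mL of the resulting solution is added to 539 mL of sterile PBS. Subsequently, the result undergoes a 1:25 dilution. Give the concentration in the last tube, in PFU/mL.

4210 PFU/mL

Overall dilution factor = 100 × 5 × 25.06 × 25 = 3.13 × 10⁵.
1.32 × 10⁹ PFU/mL / 3.13 × 10⁵ = 4210 PFU/mL.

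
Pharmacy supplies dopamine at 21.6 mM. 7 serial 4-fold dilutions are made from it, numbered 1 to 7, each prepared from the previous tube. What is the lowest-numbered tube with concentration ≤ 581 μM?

Tube n has concentration 21.6 mM / 4ⁿ.
Need 4ⁿ ≥ 21.6 mM / 581 μM = 37.2, so n ≥ 2.61.
First such tube: n = 3.

tube 3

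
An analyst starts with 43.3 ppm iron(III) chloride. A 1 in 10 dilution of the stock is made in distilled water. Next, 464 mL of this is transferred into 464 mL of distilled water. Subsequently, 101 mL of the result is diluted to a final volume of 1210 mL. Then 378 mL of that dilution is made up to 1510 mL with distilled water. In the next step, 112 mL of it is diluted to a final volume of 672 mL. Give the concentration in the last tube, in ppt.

Overall dilution factor = 10 × 2 × 11.98 × 3.995 × 6 = 5743.
43.3 ppm / 5743 = 7.54 × 10⁻³ ppm = 7540 ppt.

7540 ppt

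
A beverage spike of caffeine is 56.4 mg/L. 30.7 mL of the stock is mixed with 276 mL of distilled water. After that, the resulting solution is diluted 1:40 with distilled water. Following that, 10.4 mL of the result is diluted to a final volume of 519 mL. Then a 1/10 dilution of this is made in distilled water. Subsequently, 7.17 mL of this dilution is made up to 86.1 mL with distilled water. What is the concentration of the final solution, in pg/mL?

Overall dilution factor = 9.990 × 40 × 49.90 × 10 × 12.01 = 2.39 × 10⁶.
56.4 mg/L / 2.39 × 10⁶ = 2.36 × 10⁻⁵ mg/L = 23.6 pg/mL.

23.6 pg/mL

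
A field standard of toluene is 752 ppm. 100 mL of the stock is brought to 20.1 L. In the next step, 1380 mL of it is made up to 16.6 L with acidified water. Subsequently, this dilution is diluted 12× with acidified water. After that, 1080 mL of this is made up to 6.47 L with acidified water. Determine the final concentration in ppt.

Overall dilution factor = 201 × 12.03 × 12 × 5.991 = 1.74 × 10⁵.
752 ppm / 1.74 × 10⁵ = 4.33 × 10⁻³ ppm = 4330 ppt.

4330 ppt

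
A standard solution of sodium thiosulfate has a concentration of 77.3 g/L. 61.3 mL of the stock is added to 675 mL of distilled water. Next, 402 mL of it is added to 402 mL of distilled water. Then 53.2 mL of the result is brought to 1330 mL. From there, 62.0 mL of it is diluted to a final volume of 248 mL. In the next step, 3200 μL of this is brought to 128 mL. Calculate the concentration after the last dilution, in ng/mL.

Overall dilution factor = 12.01 × 2 × 25 × 4 × 40 = 9.61 × 10⁴.
77.3 g/L / 9.61 × 10⁴ = 8.04 × 10⁻⁴ g/L = 804 ng/mL.

804 ng/mL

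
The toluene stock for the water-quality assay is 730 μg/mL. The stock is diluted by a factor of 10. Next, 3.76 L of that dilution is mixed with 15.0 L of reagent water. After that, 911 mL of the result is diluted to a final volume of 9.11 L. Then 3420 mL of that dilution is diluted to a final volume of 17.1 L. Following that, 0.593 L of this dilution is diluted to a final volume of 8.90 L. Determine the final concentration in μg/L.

19.5 μg/L

Overall dilution factor = 10 × 4.989 × 10 × 5 × 15.01 = 3.74 × 10⁴.
730 μg/mL / 3.74 × 10⁴ = 0.0195 μg/mL = 19.5 μg/L.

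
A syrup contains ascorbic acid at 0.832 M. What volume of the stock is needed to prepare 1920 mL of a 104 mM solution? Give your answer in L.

0.240 L

104 mM = 0.104 M.
V₁ = C₂V₂/C₁ = 0.104 × 1920 / 0.832 = 240 mL = 0.240 L.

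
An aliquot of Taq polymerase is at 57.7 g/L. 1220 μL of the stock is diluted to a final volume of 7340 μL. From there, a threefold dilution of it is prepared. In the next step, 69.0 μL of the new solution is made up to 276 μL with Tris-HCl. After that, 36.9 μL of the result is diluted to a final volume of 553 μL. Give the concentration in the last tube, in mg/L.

Overall dilution factor = 6.016 × 3 × 4 × 14.99 = 1082.
57.7 g/L / 1082 = 0.0533 g/L = 53.3 mg/L.

53.3 mg/L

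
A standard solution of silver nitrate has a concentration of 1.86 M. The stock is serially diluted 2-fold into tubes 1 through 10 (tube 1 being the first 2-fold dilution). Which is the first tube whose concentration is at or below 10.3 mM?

tube 8

Tube n has concentration 1.86 M / 2ⁿ.
Need 2ⁿ ≥ 1.86 M / 10.3 mM = 181, so n ≥ 7.50.
First such tube: n = 8.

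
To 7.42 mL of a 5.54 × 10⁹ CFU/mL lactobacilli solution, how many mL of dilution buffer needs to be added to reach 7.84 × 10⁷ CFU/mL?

517 mL

V₂ = C₁V₁/C₂ = 5.54 × 10⁹ × 7.42 / 7.84 × 10⁷ = 524 mL.
Diluent to add = V₂ − V₁ = 524 − 7.42 = 517 mL.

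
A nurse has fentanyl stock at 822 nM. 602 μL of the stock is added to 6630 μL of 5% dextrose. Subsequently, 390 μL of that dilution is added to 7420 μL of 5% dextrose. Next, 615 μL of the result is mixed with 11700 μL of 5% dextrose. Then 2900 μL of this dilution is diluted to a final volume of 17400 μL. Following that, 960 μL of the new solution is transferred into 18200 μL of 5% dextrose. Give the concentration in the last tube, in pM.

1.42 pM

Overall dilution factor = 12.01 × 20.03 × 20.02 × 6 × 19.96 = 5.77 × 10⁵.
822 nM / 5.77 × 10⁵ = 1.42 × 10⁻³ nM = 1.42 pM.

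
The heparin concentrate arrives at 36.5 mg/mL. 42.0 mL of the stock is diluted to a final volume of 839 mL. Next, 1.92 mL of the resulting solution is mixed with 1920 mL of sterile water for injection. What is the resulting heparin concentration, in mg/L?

Overall dilution factor = 19.98 × 1001 = 2.00 × 10⁴.
36.5 mg/mL / 2.00 × 10⁴ = 1.83 × 10⁻³ mg/mL = 1.83 mg/L.

1.83 mg/L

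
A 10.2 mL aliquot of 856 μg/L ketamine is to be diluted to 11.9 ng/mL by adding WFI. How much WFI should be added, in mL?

11.9 ng/mL = 11.9 μg/L.
V₂ = C₁V₁/C₂ = 856 × 10.2 / 11.9 = 734 mL.
Diluent to add = V₂ − V₁ = 734 − 10.2 = 724 mL.

724 mL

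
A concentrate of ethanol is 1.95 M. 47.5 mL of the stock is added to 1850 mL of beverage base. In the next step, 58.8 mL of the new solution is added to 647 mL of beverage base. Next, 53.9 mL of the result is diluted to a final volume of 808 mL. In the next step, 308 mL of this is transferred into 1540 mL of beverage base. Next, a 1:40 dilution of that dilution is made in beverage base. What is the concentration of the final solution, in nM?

1130 nM

Overall dilution factor = 39.95 × 12.00 × 14.99 × 6 × 40 = 1.73 × 10⁶.
1.95 M / 1.73 × 10⁶ = 1.13 × 10⁻⁶ M = 1130 nM.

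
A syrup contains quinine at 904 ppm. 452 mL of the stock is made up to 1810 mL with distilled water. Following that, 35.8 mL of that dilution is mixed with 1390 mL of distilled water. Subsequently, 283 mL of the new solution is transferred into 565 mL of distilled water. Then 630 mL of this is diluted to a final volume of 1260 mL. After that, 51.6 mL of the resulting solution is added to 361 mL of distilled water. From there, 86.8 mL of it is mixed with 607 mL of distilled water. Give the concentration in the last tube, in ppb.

14.8 ppb

Overall dilution factor = 4.004 × 39.83 × 2.996 × 2 × 7.996 × 7.993 = 6.11 × 10⁴.
904 ppm / 6.11 × 10⁴ = 0.0148 ppm = 14.8 ppb.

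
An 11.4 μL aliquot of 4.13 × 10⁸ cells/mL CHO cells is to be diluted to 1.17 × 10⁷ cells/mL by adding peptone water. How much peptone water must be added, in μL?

V₂ = C₁V₁/C₂ = 4.13 × 10⁸ × 11.4 / 1.17 × 10⁷ = 402 μL.
Diluent to add = V₂ − V₁ = 402 − 11.4 = 391 μL.

391 μL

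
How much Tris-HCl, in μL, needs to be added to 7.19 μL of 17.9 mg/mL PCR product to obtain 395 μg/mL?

395 μg/mL = 0.395 mg/mL.
V₂ = C₁V₁/C₂ = 17.9 × 7.19 / 0.395 = 326 μL.
Diluent to add = V₂ − V₁ = 326 − 7.19 = 319 μL.

319 μL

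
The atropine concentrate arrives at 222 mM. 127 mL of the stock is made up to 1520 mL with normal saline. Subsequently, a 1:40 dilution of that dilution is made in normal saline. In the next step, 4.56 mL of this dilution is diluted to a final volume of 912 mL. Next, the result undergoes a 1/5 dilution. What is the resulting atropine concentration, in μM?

Overall dilution factor = 11.97 × 40 × 200 × 5 = 4.79 × 10⁵.
222 mM / 4.79 × 10⁵ = 4.64 × 10⁻⁴ mM = 0.464 μM.

0.464 μM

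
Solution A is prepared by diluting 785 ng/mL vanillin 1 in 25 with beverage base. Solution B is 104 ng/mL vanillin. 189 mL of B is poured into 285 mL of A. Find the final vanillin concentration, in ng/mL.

C_A = 785 ng/mL / 25 = 31.4 ng/mL.
C_mix = (C_A·V_A + C_B·V_B)/(V_A + V_B) = (31.4×285 + 104×189) / 474.0 = 60.3 ng/mL.

60.3 ng/mL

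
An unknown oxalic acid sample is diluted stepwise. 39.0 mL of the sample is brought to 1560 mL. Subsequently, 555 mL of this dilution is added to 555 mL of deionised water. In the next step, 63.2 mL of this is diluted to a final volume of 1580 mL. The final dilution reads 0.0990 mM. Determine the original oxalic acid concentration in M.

0.198 M

Overall dilution factor = 40 × 2 × 25 = 2000.
Original = 0.0990 mM × 2000 = 198 mM = 0.198 M.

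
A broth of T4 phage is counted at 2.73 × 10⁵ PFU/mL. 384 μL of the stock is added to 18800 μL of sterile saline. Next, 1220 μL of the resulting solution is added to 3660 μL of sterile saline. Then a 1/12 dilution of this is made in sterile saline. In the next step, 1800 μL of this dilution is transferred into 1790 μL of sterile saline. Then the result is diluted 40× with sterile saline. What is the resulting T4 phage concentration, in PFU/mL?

Overall dilution factor = 49.96 × 4 × 12 × 1.994 × 40 = 1.91 × 10⁵.
2.73 × 10⁵ PFU/mL / 1.91 × 10⁵ = 1.43 PFU/mL.

1.43 PFU/mL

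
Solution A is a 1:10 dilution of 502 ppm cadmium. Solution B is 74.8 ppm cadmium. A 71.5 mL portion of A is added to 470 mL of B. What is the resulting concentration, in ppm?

71.6 ppm

C_A = 502 ppm / 10 = 50.2 ppm.
C_mix = (C_A·V_A + C_B·V_B)/(V_A + V_B) = (50.2×71.5 + 74.8×470) / 541.5 = 71.6 ppm.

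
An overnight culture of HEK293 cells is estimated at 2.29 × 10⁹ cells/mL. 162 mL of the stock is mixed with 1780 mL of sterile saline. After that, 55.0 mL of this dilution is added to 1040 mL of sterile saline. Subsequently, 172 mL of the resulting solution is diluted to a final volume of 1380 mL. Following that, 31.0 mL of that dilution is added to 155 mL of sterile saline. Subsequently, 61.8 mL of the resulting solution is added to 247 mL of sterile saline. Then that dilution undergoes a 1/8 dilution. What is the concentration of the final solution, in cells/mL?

Overall dilution factor = 11.99 × 19.91 × 8.023 × 6 × 4.997 × 8 = 4.59 × 10⁵.
2.29 × 10⁹ cells/mL / 4.59 × 10⁵ = 4990 cells/mL.

4990 cells/mL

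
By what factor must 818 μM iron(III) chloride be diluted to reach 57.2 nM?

Factor = C₀/C_target = 818 μM / 57.2 nM = 1.43 × 10⁴.

1.43 × 10⁴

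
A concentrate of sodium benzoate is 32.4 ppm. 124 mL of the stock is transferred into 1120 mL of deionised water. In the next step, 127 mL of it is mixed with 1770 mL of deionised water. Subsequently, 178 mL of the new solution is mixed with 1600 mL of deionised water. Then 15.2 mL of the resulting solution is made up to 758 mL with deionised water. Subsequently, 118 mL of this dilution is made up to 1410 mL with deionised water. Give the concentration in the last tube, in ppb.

Overall dilution factor = 10.03 × 14.94 × 9.989 × 49.87 × 11.95 = 8.92 × 10⁵.
32.4 ppm / 8.92 × 10⁵ = 3.63 × 10⁻⁵ ppm = 0.0363 ppb.

0.0363 ppb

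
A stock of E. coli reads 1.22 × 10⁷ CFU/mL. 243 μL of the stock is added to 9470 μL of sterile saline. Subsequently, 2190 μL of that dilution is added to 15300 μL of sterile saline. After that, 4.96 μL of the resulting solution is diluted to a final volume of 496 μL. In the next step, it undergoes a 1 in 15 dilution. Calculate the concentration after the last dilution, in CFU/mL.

25.5 CFU/mL

Overall dilution factor = 39.97 × 7.986 × 100 × 15 = 4.79 × 10⁵.
1.22 × 10⁷ CFU/mL / 4.79 × 10⁵ = 25.5 CFU/mL.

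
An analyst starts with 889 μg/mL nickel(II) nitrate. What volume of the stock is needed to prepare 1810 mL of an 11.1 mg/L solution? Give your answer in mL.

11.1 mg/L = 11.1 μg/mL.
V₁ = C₂V₂/C₁ = 11.1 × 1810 / 889 = 22.6 mL.

22.6 mL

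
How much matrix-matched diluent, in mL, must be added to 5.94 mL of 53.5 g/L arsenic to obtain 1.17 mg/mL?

1.17 mg/mL = 1.17 g/L.
V₂ = C₁V₁/C₂ = 53.5 × 5.94 / 1.17 = 272 mL.
Diluent to add = V₂ − V₁ = 272 − 5.94 = 266 mL.

266 mL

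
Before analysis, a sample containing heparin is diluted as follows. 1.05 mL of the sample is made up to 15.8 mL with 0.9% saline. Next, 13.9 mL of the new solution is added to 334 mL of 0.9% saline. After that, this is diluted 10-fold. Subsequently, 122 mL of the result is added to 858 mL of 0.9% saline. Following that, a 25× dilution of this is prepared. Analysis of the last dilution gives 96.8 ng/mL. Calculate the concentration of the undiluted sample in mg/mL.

73.2 mg/mL

Overall dilution factor = 15.05 × 25.03 × 10 × 8.033 × 25 = 7.56 × 10⁵.
Original = 96.8 ng/mL × 7.56 × 10⁵ = 7.32 × 10⁷ ng/mL = 73.2 mg/mL.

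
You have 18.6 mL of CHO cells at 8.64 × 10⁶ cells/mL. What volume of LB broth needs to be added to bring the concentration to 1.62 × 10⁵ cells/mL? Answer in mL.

V₂ = C₁V₁/C₂ = 8.64 × 10⁶ × 18.6 / 1.62 × 10⁵ = 992 mL.
Diluent to add = V₂ − V₁ = 992 − 18.6 = 973 mL.

973 mL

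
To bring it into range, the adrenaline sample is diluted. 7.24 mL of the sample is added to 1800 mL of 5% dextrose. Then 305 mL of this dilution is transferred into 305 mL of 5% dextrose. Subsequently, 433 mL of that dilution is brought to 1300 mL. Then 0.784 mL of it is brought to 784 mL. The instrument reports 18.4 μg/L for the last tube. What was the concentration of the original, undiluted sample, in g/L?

Overall dilution factor = 249.6 × 2 × 3.002 × 1000 = 1.50 × 10⁶.
Original = 18.4 μg/L × 1.50 × 10⁶ = 2.76 × 10⁷ μg/L = 27.6 g/L.

27.6 g/L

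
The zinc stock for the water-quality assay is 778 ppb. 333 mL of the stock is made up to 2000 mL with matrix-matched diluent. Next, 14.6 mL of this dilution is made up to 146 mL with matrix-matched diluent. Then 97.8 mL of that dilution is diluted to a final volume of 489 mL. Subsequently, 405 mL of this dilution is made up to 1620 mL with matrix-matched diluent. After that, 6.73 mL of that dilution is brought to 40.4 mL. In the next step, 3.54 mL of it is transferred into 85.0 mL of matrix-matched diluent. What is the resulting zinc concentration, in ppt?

Overall dilution factor = 6.006 × 10 × 5 × 4 × 6.003 × 25.01 = 1.80 × 10⁵.
778 ppb / 1.80 × 10⁵ = 4.31 × 10⁻³ ppb = 4.31 ppt.

4.31 ppt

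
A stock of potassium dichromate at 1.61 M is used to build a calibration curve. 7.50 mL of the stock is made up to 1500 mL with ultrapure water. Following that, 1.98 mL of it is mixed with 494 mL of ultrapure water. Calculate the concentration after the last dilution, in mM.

0.0321 mM

Overall dilution factor = 200 × 250.5 = 5.01 × 10⁴.
1.61 M / 5.01 × 10⁴ = 3.21 × 10⁻⁵ M = 0.0321 mM.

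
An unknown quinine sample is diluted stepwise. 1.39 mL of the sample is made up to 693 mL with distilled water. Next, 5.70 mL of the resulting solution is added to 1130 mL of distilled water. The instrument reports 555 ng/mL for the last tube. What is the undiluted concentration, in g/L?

55.1 g/L

Overall dilution factor = 498.6 × 199.2 = 9.93 × 10⁴.
Original = 555 ng/mL × 9.93 × 10⁴ = 5.51 × 10⁷ ng/mL = 55.1 g/L.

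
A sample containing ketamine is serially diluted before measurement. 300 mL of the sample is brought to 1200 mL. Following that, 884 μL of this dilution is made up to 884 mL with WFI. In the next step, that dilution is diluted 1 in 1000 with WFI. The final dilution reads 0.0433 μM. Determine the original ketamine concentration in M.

0.173 M

Overall dilution factor = 4 × 1000 × 1000 = 4.00 × 10⁶.
Original = 0.0433 μM × 4.00 × 10⁶ = 1.73 × 10⁵ μM = 0.173 M.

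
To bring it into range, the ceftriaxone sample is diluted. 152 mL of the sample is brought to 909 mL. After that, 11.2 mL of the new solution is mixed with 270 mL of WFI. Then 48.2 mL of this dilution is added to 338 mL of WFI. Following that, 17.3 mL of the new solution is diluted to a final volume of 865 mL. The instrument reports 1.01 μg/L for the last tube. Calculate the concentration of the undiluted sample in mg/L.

Overall dilution factor = 5.980 × 25.11 × 8.012 × 50 = 6.02 × 10⁴.
Original = 1.01 μg/L × 6.02 × 10⁴ = 6.08 × 10⁴ μg/L = 60.8 mg/L.

60.8 mg/L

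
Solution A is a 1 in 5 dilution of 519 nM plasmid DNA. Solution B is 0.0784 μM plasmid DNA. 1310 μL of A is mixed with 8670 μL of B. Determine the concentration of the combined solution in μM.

C_A = 519 nM / 5 = 104 nM.
C_B = 0.0784 μM = 78.4 nM.
C_mix = (C_A·V_A + C_B·V_B)/(V_A + V_B) = (104×1310 + 78.4×8670) / 9980 = 81.7 nM = 0.0817 μM.

0.0817 μM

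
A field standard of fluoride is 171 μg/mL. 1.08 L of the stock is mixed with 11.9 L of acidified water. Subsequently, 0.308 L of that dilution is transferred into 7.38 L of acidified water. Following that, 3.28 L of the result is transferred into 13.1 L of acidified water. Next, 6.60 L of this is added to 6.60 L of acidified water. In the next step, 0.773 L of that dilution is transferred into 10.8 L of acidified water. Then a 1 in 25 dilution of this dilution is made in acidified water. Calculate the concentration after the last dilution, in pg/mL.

152 pg/mL

Overall dilution factor = 12.02 × 24.96 × 4.994 × 2 × 14.97 × 25 = 1.12 × 10⁶.
171 μg/mL / 1.12 × 10⁶ = 1.52 × 10⁻⁴ μg/mL = 152 pg/mL.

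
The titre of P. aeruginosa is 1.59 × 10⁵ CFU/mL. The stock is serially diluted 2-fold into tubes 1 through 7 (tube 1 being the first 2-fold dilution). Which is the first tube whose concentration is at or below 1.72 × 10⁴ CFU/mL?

tube 4

Tube n has concentration 1.59 × 10⁵ CFU/mL / 2ⁿ.
Need 2ⁿ ≥ 1.59 × 10⁵ CFU/mL / 1.72 × 10⁴ CFU/mL = 9.24, so n ≥ 3.21.
First such tube: n = 4.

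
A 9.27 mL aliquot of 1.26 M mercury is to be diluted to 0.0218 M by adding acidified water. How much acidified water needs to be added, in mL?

527 mL

V₂ = C₁V₁/C₂ = 1.26 × 9.27 / 0.0218 = 536 mL.
Diluent to add = V₂ − V₁ = 536 − 9.27 = 527 mL.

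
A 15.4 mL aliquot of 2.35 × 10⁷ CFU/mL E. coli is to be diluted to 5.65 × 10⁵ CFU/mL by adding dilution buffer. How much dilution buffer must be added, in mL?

V₂ = C₁V₁/C₂ = 2.35 × 10⁷ × 15.4 / 5.65 × 10⁵ = 641 mL.
Diluent to add = V₂ − V₁ = 641 − 15.4 = 625 mL.

625 mL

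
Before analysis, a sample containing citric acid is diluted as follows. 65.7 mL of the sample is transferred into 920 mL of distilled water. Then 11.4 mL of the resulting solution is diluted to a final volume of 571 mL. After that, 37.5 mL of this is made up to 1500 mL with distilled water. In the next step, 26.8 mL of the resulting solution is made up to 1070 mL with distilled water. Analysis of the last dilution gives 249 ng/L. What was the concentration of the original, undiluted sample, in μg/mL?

299 μg/mL

Overall dilution factor = 15.00 × 50.09 × 40 × 39.93 = 1.20 × 10⁶.
Original = 249 ng/L × 1.20 × 10⁶ = 2.99 × 10⁸ ng/L = 299 μg/mL.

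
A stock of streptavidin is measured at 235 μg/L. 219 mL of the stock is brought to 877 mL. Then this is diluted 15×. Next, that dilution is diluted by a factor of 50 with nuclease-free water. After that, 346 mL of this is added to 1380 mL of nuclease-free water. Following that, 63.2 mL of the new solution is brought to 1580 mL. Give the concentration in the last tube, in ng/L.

Overall dilution factor = 4.005 × 15 × 50 × 4.988 × 25 = 3.75 × 10⁵.
235 μg/L / 3.75 × 10⁵ = 6.27 × 10⁻⁴ μg/L = 0.627 ng/L.

0.627 ng/L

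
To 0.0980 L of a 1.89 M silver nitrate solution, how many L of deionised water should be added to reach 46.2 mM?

46.2 mM = 0.0462 M.
V₂ = C₁V₁/C₂ = 1.89 × 0.0980 / 0.0462 = 4.01 L.
Diluent to add = V₂ − V₁ = 4.01 − 0.0980 = 3.91 L.

3.91 L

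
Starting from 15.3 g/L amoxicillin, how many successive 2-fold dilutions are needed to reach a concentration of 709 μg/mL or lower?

5

Need 2ⁿ ≥ 21.6, so n ≥ log(21.6)/log(2) = 4.43.
Minimum whole steps: n = 5.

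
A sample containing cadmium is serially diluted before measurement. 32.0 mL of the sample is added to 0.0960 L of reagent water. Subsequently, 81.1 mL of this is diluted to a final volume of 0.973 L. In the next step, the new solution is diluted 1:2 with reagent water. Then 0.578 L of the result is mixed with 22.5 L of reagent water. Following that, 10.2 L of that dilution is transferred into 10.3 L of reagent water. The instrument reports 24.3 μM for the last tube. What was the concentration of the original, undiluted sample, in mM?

Overall dilution factor = 4 × 12.00 × 2 × 39.93 × 2.010 = 7702.
Original = 24.3 μM × 7702 = 1.87 × 10⁵ μM = 187 mM.

187 mM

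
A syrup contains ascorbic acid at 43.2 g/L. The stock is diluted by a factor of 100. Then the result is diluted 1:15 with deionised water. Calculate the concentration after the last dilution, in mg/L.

28.8 mg/L

Overall dilution factor = 100 × 15 = 1500.
43.2 g/L / 1500 = 0.0288 g/L = 28.8 mg/L.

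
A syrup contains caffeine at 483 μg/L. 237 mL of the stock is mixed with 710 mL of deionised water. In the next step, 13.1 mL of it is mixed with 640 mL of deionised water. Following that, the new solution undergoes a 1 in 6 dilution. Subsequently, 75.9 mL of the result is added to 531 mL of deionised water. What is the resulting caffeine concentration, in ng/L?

50.5 ng/L

Overall dilution factor = 3.996 × 49.85 × 6 × 7.996 = 9557.
483 μg/L / 9557 = 0.0505 μg/L = 50.5 ng/L.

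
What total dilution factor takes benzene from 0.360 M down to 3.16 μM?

1.14 × 10⁵

Factor = C₀/C_target = 0.360 M / 3.16 μM = 1.14 × 10⁵.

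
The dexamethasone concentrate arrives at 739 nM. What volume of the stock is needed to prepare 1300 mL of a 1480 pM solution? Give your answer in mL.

2.60 mL

1480 pM = 1.48 nM.
V₁ = C₂V₂/C₁ = 1.48 × 1300 / 739 = 2.60 mL.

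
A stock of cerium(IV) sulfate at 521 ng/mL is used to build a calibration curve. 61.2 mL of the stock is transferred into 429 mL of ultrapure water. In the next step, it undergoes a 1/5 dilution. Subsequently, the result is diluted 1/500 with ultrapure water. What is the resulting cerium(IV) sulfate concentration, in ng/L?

Overall dilution factor = 8.010 × 5 × 500 = 2.00 × 10⁴.
521 ng/mL / 2.00 × 10⁴ = 0.0260 ng/mL = 26.0 ng/L.

26.0 ng/L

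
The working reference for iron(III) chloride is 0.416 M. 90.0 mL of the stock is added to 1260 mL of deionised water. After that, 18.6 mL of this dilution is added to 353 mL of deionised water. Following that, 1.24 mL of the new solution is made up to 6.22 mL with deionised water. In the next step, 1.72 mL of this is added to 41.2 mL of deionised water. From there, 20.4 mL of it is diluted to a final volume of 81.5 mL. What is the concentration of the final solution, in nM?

Overall dilution factor = 15 × 19.98 × 5.016 × 24.95 × 3.995 = 1.50 × 10⁵.
0.416 M / 1.50 × 10⁵ = 2.78 × 10⁻⁶ M = 2780 nM.

2780 nM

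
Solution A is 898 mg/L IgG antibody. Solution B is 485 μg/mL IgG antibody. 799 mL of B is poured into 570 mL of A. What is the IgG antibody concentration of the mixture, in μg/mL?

C_B = 485 μg/mL = 485 mg/L.
C_mix = (C_A·V_A + C_B·V_B)/(V_A + V_B) = (898×570 + 485×799) / 1369 = 657 mg/L = 657 μg/mL.

657 μg/mL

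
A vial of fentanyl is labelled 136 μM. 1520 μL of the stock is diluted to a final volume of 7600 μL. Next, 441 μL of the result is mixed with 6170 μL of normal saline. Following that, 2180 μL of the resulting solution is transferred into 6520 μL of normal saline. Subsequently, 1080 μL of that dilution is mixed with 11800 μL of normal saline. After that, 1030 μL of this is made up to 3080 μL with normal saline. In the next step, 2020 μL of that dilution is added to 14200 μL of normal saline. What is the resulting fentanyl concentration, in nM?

Overall dilution factor = 5 × 14.99 × 3.991 × 11.93 × 2.990 × 8.030 = 8.57 × 10⁴.
136 μM / 8.57 × 10⁴ = 1.59 × 10⁻³ μM = 1.59 nM.

1.59 nM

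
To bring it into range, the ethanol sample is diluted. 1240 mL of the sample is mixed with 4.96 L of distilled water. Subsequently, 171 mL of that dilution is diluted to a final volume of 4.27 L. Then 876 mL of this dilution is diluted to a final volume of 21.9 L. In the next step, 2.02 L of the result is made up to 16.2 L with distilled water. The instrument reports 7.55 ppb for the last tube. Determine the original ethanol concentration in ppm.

Overall dilution factor = 5 × 24.97 × 25 × 8.020 = 2.50 × 10⁴.
Original = 7.55 ppb × 2.50 × 10⁴ = 1.89 × 10⁵ ppb = 189 ppm.

189 ppm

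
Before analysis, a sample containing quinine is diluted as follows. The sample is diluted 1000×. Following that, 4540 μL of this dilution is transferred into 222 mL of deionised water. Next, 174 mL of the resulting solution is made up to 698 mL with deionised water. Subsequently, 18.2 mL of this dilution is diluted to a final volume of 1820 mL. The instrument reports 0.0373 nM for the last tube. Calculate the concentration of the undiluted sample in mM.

0.747 mM

Overall dilution factor = 1000 × 49.90 × 4.011 × 100 = 2.00 × 10⁷.
Original = 0.0373 nM × 2.00 × 10⁷ = 7.47 × 10⁵ nM = 0.747 mM.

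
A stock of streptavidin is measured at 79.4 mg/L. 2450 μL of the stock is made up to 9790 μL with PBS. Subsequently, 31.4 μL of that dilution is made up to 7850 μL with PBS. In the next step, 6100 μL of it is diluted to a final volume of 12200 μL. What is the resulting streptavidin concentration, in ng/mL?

Overall dilution factor = 3.996 × 250 × 2 = 1998.
79.4 mg/L / 1998 = 0.0397 mg/L = 39.7 ng/mL.

39.7 ng/mL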